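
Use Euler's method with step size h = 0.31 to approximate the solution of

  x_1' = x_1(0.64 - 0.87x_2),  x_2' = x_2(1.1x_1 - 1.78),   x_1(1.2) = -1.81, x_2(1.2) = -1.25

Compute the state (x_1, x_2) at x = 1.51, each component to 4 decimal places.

Euler on (x_1,x_2): x_1_{n+1} = x_1_n + h·x_1', x_2_{n+1} = x_2_n + h·x_2'.
1.200000: (-1.810000, -1.250000); f=(-3.126775, 4.713750) → (-2.779300, 0.211263)
(x_1(1.51), x_2(1.51)) ≈ (-2.7793, 0.2113)

-2.7793, 0.2113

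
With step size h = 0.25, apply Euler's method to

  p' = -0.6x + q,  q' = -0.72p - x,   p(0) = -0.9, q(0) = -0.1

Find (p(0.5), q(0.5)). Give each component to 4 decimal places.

Euler on (p,q): p_{n+1} = p_n + h·p', q_{n+1} = q_n + h·q'.
0.000000: (-0.900000, -0.100000); f=(-0.100000, 0.648000) → (-0.925000, 0.062000)
0.250000: (-0.925000, 0.062000); f=(-0.088000, 0.416000) → (-0.947000, 0.166000)
(p(0.5), q(0.5)) ≈ (-0.9470, 0.1660)

-0.9470, 0.1660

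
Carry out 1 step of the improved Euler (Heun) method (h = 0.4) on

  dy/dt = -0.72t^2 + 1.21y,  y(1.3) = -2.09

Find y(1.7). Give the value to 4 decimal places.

-4.1237

Heun: k1 = f(t_n, y_n); k2 = f(t_n + h, y_n + h·k1); y_{n+1} = y_n + (h/2)·(k1 + k2).
t=1.300000, y=-2.090000:
  k1 = f(1.300000, -2.090000) = -3.745700
  k2 = f(1.700000, -3.588280) = -6.422619
  y ← -2.090000 + (0.4/2)·(-3.745700 + (-6.422619)) = -4.123664
y(1.7) ≈ -4.1237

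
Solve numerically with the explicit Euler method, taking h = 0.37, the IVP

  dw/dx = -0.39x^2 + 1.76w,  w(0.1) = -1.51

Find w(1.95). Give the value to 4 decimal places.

Euler: w_{n+1} = w_n + h·f(x_n, w_n).
x=0.100000, w=-1.510000: f=-2.661500 → w ← -1.510000 + 0.37·(-2.661500) = -2.494755
x=0.470000, w=-2.494755: f=-4.476920 → w ← -2.494755 + 0.37·(-4.476920) = -4.151215
x=0.840000, w=-4.151215: f=-7.581323 → w ← -4.151215 + 0.37·(-7.581323) = -6.956305
x=1.210000, w=-6.956305: f=-12.814095 → w ← -6.956305 + 0.37·(-12.814095) = -11.697520
x=1.580000, w=-11.697520: f=-21.561231 → w ← -11.697520 + 0.37·(-21.561231) = -19.675176
w(1.95) ≈ -19.6752

-19.6752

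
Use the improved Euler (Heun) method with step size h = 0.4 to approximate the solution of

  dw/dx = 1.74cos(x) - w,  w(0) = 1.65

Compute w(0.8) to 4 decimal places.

1.5577

Heun: k1 = f(x_n, w_n); k2 = f(x_n + h, w_n + h·k1); w_{n+1} = w_n + (h/2)·(k1 + k2).
x=0.000000, w=1.650000:
  k1 = f(0.000000, 1.650000) = 0.090000
  k2 = f(0.400000, 1.686000) = -0.083354
  w ← 1.650000 + (0.4/2)·(0.090000 + (-0.083354)) = 1.651329
x=0.400000, w=1.651329:
  k1 = f(0.400000, 1.651329) = -0.048683
  k2 = f(0.800000, 1.631856) = -0.419586
  w ← 1.651329 + (0.4/2)·(-0.048683 + (-0.419586)) = 1.557675
w(0.8) ≈ 1.5577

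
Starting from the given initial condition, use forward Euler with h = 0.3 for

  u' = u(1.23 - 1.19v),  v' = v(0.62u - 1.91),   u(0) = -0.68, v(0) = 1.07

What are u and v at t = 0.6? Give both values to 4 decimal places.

Euler on (u,v): u_{n+1} = u_n + h·u', v_{n+1} = v_n + h·v'.
0.000000: (-0.680000, 1.070000); f=(0.029444, -2.494812) → (-0.671167, 0.321556)
0.300000: (-0.671167, 0.321556); f=(-0.568712, -0.747980) → (-0.841780, 0.097162)
(u(0.6), v(0.6)) ≈ (-0.8418, 0.0972)

-0.8418, 0.0972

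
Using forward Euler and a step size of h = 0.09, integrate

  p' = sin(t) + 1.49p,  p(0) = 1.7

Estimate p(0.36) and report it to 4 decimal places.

Euler: p_{n+1} = p_n + h·f(t_n, p_n).
t=0.000000, p=1.700000: f=2.533000 → p ← 1.700000 + 0.09·2.533000 = 1.927970
t=0.090000, p=1.927970: f=2.962554 → p ← 1.927970 + 0.09·2.962554 = 2.194600
t=0.180000, p=2.194600: f=3.448983 → p ← 2.194600 + 0.09·3.448983 = 2.505008
t=0.270000, p=2.505008: f=3.999194 → p ← 2.505008 + 0.09·3.999194 = 2.864936
p(0.36) ≈ 2.8649

2.8649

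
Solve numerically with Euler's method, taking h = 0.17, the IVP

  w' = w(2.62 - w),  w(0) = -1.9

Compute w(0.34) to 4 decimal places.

-6.7757

Euler: w_{n+1} = w_n + h·f(x_n, w_n).
x=0.000000, w=-1.900000: f=-8.588000 → w ← -1.900000 + 0.17·(-8.588000) = -3.359960
x=0.170000, w=-3.359960: f=-20.092426 → w ← -3.359960 + 0.17·(-20.092426) = -6.775672
w(0.34) ≈ -6.7757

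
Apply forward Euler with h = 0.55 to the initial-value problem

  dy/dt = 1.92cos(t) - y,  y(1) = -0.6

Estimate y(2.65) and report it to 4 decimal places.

Euler: y_{n+1} = y_n + h·f(t_n, y_n).
t=1.000000, y=-0.600000: f=1.637380 → y ← -0.600000 + 0.55·1.637380 = 0.300559
t=1.550000, y=0.300559: f=-0.260633 → y ← 0.300559 + 0.55·(-0.260633) = 0.157211
t=2.100000, y=0.157211: f=-1.126516 → y ← 0.157211 + 0.55·(-1.126516) = -0.462373
y(2.65) ≈ -0.4624

-0.4624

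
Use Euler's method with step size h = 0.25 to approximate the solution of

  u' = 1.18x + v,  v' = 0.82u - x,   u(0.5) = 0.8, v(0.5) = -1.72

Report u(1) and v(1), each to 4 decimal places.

0.3185, -1.7624

Euler on (u,v): u_{n+1} = u_n + h·u', v_{n+1} = v_n + h·v'.
0.500000: (0.800000, -1.720000); f=(-1.130000, 0.156000) → (0.517500, -1.681000)
0.750000: (0.517500, -1.681000); f=(-0.796000, -0.325650) → (0.318500, -1.762412)
(u(1), v(1)) ≈ (0.3185, -1.7624)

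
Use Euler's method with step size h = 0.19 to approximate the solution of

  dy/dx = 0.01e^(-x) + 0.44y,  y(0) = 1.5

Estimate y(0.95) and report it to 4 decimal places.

2.2492

Euler: y_{n+1} = y_n + h·f(x_n, y_n).
x=0.000000, y=1.500000: f=0.670000 → y ← 1.500000 + 0.19·0.670000 = 1.627300
x=0.190000, y=1.627300: f=0.724282 → y ← 1.627300 + 0.19·0.724282 = 1.764914
x=0.380000, y=1.764914: f=0.783401 → y ← 1.764914 + 0.19·0.783401 = 1.913760
x=0.570000, y=1.913760: f=0.847709 → y ← 1.913760 + 0.19·0.847709 = 2.074824
x=0.760000, y=2.074824: f=0.917599 → y ← 2.074824 + 0.19·0.917599 = 2.249168
y(0.95) ≈ 2.2492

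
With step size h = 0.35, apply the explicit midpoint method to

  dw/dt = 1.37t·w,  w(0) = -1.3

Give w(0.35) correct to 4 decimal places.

-1.4091

Midpoint: k1 = f(t_n, w_n); k2 = f(t_n + h/2, w_n + (h/2)·k1); w_{n+1} = w_n + h·k2.
t=0.000000, w=-1.300000:
  k1 = f(0.000000, -1.300000) = 0.000000
  k2 = f(0.175000, -1.300000) = -0.311675
  w ← -1.300000 + 0.35·(-0.311675) = -1.409086
w(0.35) ≈ -1.4091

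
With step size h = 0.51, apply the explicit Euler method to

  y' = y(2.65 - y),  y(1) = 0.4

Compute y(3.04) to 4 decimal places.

Euler: y_{n+1} = y_n + h·f(t_n, y_n).
t=1.000000, y=0.400000: f=0.900000 → y ← 0.400000 + 0.51·0.900000 = 0.859000
t=1.510000, y=0.859000: f=1.538469 → y ← 0.859000 + 0.51·1.538469 = 1.643619
t=2.020000, y=1.643619: f=1.654107 → y ← 1.643619 + 0.51·1.654107 = 2.487214
t=2.530000, y=2.487214: f=0.404884 → y ← 2.487214 + 0.51·0.404884 = 2.693705
y(3.04) ≈ 2.6937

2.6937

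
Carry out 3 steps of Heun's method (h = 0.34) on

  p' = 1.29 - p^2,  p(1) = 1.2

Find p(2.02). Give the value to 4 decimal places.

Heun: k1 = f(x_n, p_n); k2 = f(x_n + h, p_n + h·k1); p_{n+1} = p_n + (h/2)·(k1 + k2).
x=1.000000, p=1.200000:
  k1 = f(1.000000, 1.200000) = -0.150000
  k2 = f(1.340000, 1.149000) = -0.030201
  p ← 1.200000 + (0.34/2)·(-0.150000 + (-0.030201)) = 1.169366
x=1.340000, p=1.169366:
  k1 = f(1.340000, 1.169366) = -0.077416
  k2 = f(1.680000, 1.143044) = -0.016550
  p ← 1.169366 + (0.34/2)·(-0.077416 + (-0.016550)) = 1.153392
x=1.680000, p=1.153392:
  k1 = f(1.680000, 1.153392) = -0.040312
  k2 = f(2.020000, 1.139685) = -0.008883
  p ← 1.153392 + (0.34/2)·(-0.040312 + (-0.008883)) = 1.145028
p(2.02) ≈ 1.1450

1.1450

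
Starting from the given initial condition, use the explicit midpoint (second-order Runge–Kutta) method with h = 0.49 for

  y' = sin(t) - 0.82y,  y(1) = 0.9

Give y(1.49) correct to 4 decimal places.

Midpoint: k1 = f(t_n, y_n); k2 = f(t_n + h/2, y_n + (h/2)·k1); y_{n+1} = y_n + h·k2.
t=1.000000, y=0.900000:
  k1 = f(1.000000, 0.900000) = 0.103471
  k2 = f(1.245000, 0.925350) = 0.188609
  y ← 0.900000 + 0.49·0.188609 = 0.992418
y(1.49) ≈ 0.9924

0.9924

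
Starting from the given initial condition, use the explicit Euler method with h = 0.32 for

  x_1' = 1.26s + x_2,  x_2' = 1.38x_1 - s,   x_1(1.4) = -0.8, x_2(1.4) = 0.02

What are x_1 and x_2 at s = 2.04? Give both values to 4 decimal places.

0.2144, -1.4329

Euler on (x_1,x_2): x_1_{n+1} = x_1_n + h·x_1', x_2_{n+1} = x_2_n + h·x_2'.
1.400000: (-0.800000, 0.020000); f=(1.784000, -2.504000) → (-0.229120, -0.781280)
1.720000: (-0.229120, -0.781280); f=(1.385920, -2.036186) → (0.214374, -1.432859)
(x_1(2.04), x_2(2.04)) ≈ (0.2144, -1.4329)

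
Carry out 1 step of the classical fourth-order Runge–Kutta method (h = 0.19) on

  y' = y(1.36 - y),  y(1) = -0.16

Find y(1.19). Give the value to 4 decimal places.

-0.2146

RK4: k1 = f(t_n, y_n); k2 = f(t_n + h/2, y_n + (h/2)·k1); k3 = f(t_n + h/2, y_n + (h/2)·k2); k4 = f(t_n + h, y_n + h·k3); y_{n+1} = y_n + (h/6)·(k1 + 2k2 + 2k3 + k4).
t=1.000000, y=-0.160000:
  k1 = f(1.000000, -0.160000) = -0.243200
  k2 = f(1.095000, -0.183104) = -0.282549
  k3 = f(1.095000, -0.186842) = -0.289015
  k4 = f(1.190000, -0.214913) = -0.338469
  y ← -0.160000 + (0.19/6)·(k1 + 2k2 + 2k3 + k4) = -0.214619
y(1.19) ≈ -0.2146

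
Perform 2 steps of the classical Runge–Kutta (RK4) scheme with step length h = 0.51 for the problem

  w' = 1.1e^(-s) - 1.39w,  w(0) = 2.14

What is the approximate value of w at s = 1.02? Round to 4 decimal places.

0.8536

RK4: k1 = f(s_n, w_n); k2 = f(s_n + h/2, w_n + (h/2)·k1); k3 = f(s_n + h/2, w_n + (h/2)·k2); k4 = f(s_n + h, w_n + h·k3); w_{n+1} = w_n + (h/6)·(k1 + 2k2 + 2k3 + k4).
s=0.000000, w=2.140000:
  k1 = f(0.000000, 2.140000) = -1.874600
  k2 = f(0.255000, 1.661977) = -1.457740
  k3 = f(0.255000, 1.768276) = -1.605496
  k4 = f(0.510000, 1.321197) = -1.175919
  w ← 2.140000 + (0.51/6)·(k1 + 2k2 + 2k3 + k4) = 1.359956
s=0.510000, w=1.359956:
  k1 = f(0.510000, 1.359956) = -1.229793
  k2 = f(0.765000, 1.046358) = -0.942571
  k3 = f(0.765000, 1.119600) = -1.044377
  k4 = f(1.020000, 0.827324) = -0.753325
  w ← 1.359956 + (0.51/6)·(k1 + 2k2 + 2k3 + k4) = 0.853610
w(1.02) ≈ 0.8536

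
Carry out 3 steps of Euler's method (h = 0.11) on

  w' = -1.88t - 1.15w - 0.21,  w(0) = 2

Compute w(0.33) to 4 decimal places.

Euler: w_{n+1} = w_n + h·f(t_n, w_n).
t=0.000000, w=2.000000: f=-2.510000 → w ← 2.000000 + 0.11·(-2.510000) = 1.723900
t=0.110000, w=1.723900: f=-2.399285 → w ← 1.723900 + 0.11·(-2.399285) = 1.459979
t=0.220000, w=1.459979: f=-2.302575 → w ← 1.459979 + 0.11·(-2.302575) = 1.206695
w(0.33) ≈ 1.2067

1.2067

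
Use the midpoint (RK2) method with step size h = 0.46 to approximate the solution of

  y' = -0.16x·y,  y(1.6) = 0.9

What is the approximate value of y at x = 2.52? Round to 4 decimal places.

Midpoint: k1 = f(x_n, y_n); k2 = f(x_n + h/2, y_n + (h/2)·k1); y_{n+1} = y_n + h·k2.
x=1.600000, y=0.900000:
  k1 = f(1.600000, 0.900000) = -0.230400
  k2 = f(1.830000, 0.847008) = -0.248004
  y ← 0.900000 + 0.46·(-0.248004) = 0.785918
x=2.060000, y=0.785918:
  k1 = f(2.060000, 0.785918) = -0.259039
  k2 = f(2.290000, 0.726339) = -0.266131
  y ← 0.785918 + 0.46·(-0.266131) = 0.663498
y(2.52) ≈ 0.6635

0.6635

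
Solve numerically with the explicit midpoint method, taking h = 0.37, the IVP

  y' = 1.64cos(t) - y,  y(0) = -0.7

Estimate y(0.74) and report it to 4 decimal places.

0.4078

Midpoint: k1 = f(t_n, y_n); k2 = f(t_n + h/2, y_n + (h/2)·k1); y_{n+1} = y_n + h·k2.
t=0.000000, y=-0.700000:
  k1 = f(0.000000, -0.700000) = 2.340000
  k2 = f(0.185000, -0.267100) = 1.879115
  y ← -0.700000 + 0.37·1.879115 = -0.004727
t=0.370000, y=-0.004727:
  k1 = f(0.370000, -0.004727) = 1.533744
  k2 = f(0.555000, 0.279015) = 1.114821
  y ← -0.004727 + 0.37·1.114821 = 0.407757
y(0.74) ≈ 0.4078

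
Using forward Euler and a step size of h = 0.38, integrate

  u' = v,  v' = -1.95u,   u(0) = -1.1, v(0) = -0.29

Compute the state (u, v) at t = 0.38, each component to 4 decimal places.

Euler on (u,v): u_{n+1} = u_n + h·u', v_{n+1} = v_n + h·v'.
0.000000: (-1.100000, -0.290000); f=(-0.290000, 2.145000) → (-1.210200, 0.525100)
(u(0.38), v(0.38)) ≈ (-1.2102, 0.5251)

-1.2102, 0.5251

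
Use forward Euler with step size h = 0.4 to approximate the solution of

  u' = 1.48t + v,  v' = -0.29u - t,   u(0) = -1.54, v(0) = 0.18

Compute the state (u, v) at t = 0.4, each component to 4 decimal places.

Euler on (u,v): u_{n+1} = u_n + h·u', v_{n+1} = v_n + h·v'.
0.000000: (-1.540000, 0.180000); f=(0.180000, 0.446600) → (-1.468000, 0.358640)
(u(0.4), v(0.4)) ≈ (-1.4680, 0.3586)

-1.4680, 0.3586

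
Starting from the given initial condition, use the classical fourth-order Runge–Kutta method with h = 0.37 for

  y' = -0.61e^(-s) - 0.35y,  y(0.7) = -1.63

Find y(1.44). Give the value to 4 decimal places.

-1.3954

RK4: k1 = f(s_n, y_n); k2 = f(s_n + h/2, y_n + (h/2)·k1); k3 = f(s_n + h/2, y_n + (h/2)·k2); k4 = f(s_n + h, y_n + h·k3); y_{n+1} = y_n + (h/6)·(k1 + 2k2 + 2k3 + k4).
s=0.700000, y=-1.630000:
  k1 = f(0.700000, -1.630000) = 0.267583
  k2 = f(0.885000, -1.580497) = 0.301418
  k3 = f(0.885000, -1.574238) = 0.299228
  k4 = f(1.070000, -1.519286) = 0.322515
  y ← -1.630000 + (0.37/6)·(k1 + 2k2 + 2k3 + k4) = -1.519531
s=1.070000, y=-1.519531:
  k1 = f(1.070000, -1.519531) = 0.322601
  k2 = f(1.255000, -1.459850) = 0.337051
  k3 = f(1.255000, -1.457177) = 0.336116
  k4 = f(1.440000, -1.395168) = 0.343783
  y ← -1.519531 + (0.37/6)·(k1 + 2k2 + 2k3 + k4) = -1.395413
y(1.44) ≈ -1.3954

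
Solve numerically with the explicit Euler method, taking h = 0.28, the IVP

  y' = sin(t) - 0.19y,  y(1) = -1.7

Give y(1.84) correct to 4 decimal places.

-0.6977

Euler: y_{n+1} = y_n + h·f(t_n, y_n).
t=1.000000, y=-1.700000: f=1.164471 → y ← -1.700000 + 0.28·1.164471 = -1.373948
t=1.280000, y=-1.373948: f=1.219066 → y ← -1.373948 + 0.28·1.219066 = -1.032610
t=1.560000, y=-1.032610: f=1.196138 → y ← -1.032610 + 0.28·1.196138 = -0.697691
y(1.84) ≈ -0.6977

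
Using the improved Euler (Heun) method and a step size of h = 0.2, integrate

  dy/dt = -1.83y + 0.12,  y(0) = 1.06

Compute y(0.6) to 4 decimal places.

0.4081

Heun: k1 = f(t_n, y_n); k2 = f(t_n + h, y_n + h·k1); y_{n+1} = y_n + (h/2)·(k1 + k2).
t=0.000000, y=1.060000:
  k1 = f(0.000000, 1.060000) = -1.819800
  k2 = f(0.200000, 0.696040) = -1.153753
  y ← 1.060000 + (0.2/2)·(-1.819800 + (-1.153753)) = 0.762645
t=0.200000, y=0.762645:
  k1 = f(0.200000, 0.762645) = -1.275640
  k2 = f(0.400000, 0.507517) = -0.808756
  y ← 0.762645 + (0.2/2)·(-1.275640 + (-0.808756)) = 0.554205
t=0.400000, y=0.554205:
  k1 = f(0.400000, 0.554205) = -0.894195
  k2 = f(0.600000, 0.375366) = -0.566920
  y ← 0.554205 + (0.2/2)·(-0.894195 + (-0.566920)) = 0.408094
y(0.6) ≈ 0.4081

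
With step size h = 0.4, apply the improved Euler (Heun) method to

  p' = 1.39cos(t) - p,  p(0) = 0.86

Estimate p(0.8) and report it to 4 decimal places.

1.0325

Heun: k1 = f(t_n, p_n); k2 = f(t_n + h, p_n + h·k1); p_{n+1} = p_n + (h/2)·(k1 + k2).
t=0.000000, p=0.860000:
  k1 = f(0.000000, 0.860000) = 0.530000
  k2 = f(0.400000, 1.072000) = 0.208275
  p ← 0.860000 + (0.4/2)·(0.530000 + 0.208275) = 1.007655
t=0.400000, p=1.007655:
  k1 = f(0.400000, 1.007655) = 0.272620
  k2 = f(0.800000, 1.116703) = -0.148281
  p ← 1.007655 + (0.4/2)·(0.272620 + (-0.148281)) = 1.032523
p(0.8) ≈ 1.0325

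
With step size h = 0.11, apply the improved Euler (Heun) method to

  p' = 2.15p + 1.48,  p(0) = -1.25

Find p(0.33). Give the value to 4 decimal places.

Heun: k1 = f(s_n, p_n); k2 = f(s_n + h, p_n + h·k1); p_{n+1} = p_n + (h/2)·(k1 + k2).
s=0.000000, p=-1.250000:
  k1 = f(0.000000, -1.250000) = -1.207500
  k2 = f(0.110000, -1.382825) = -1.493074
  p ← -1.250000 + (0.11/2)·(-1.207500 + (-1.493074)) = -1.398532
s=0.110000, p=-1.398532:
  k1 = f(0.110000, -1.398532) = -1.526843
  k2 = f(0.220000, -1.566484) = -1.887941
  p ← -1.398532 + (0.11/2)·(-1.526843 + (-1.887941)) = -1.586345
s=0.220000, p=-1.586345:
  k1 = f(0.220000, -1.586345) = -1.930641
  k2 = f(0.330000, -1.798715) = -2.387238
  p ← -1.586345 + (0.11/2)·(-1.930641 + (-2.387238)) = -1.823828
p(0.33) ≈ -1.8238

-1.8238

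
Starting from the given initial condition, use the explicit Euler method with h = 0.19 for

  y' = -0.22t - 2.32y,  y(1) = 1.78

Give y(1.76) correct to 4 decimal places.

0.0533

Euler: y_{n+1} = y_n + h·f(t_n, y_n).
t=1.000000, y=1.780000: f=-4.349600 → y ← 1.780000 + 0.19·(-4.349600) = 0.953576
t=1.190000, y=0.953576: f=-2.474096 → y ← 0.953576 + 0.19·(-2.474096) = 0.483498
t=1.380000, y=0.483498: f=-1.425315 → y ← 0.483498 + 0.19·(-1.425315) = 0.212688
t=1.570000, y=0.212688: f=-0.838836 → y ← 0.212688 + 0.19·(-0.838836) = 0.053309
y(1.76) ≈ 0.0533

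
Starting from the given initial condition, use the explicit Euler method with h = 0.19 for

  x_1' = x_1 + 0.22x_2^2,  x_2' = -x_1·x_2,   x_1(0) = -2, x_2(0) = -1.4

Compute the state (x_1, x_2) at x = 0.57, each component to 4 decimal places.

-2.7466, -4.1355

Euler on (x_1,x_2): x_1_{n+1} = x_1_n + h·x_1', x_2_{n+1} = x_2_n + h·x_2'.
0.000000: (-2.000000, -1.400000); f=(-1.568800, -2.800000) → (-2.298072, -1.932000)
0.190000: (-2.298072, -1.932000); f=(-1.476895, -4.439875) → (-2.578682, -2.775576)
0.380000: (-2.578682, -2.775576); f=(-0.883841, -7.157329) → (-2.746612, -4.135469)
(x_1(0.57), x_2(0.57)) ≈ (-2.7466, -4.1355)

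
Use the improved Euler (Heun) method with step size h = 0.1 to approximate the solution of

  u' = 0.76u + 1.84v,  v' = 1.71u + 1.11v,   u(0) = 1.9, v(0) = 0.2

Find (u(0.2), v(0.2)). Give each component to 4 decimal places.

2.4377, 1.0556

Heun on (u,v): k1 = f(s_n, state_n); k2 = f(s_n + h, state_n + h·k1); state_{n+1} = state_n + (h/2)·(k1 + k2).
0.000000: (1.900000, 0.200000)
  k1 = (1.812000, 3.471000)
  predictor → (2.081200, 0.547100)
  k2 = (2.588376, 4.166133)
  → (2.120019, 0.581857)
0.100000: (2.120019, 0.581857)
  k1 = (2.681831, 4.271093)
  predictor → (2.388202, 1.008966)
  k2 = (3.671531, 5.203777)
  → (2.437687, 1.055600)
(u(0.2), v(0.2)) ≈ (2.4377, 1.0556)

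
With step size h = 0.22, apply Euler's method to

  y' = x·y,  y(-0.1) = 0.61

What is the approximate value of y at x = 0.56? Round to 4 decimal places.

0.6581

Euler: y_{n+1} = y_n + h·f(x_n, y_n).
x=-0.100000, y=0.610000: f=-0.061000 → y ← 0.610000 + 0.22·(-0.061000) = 0.596580
x=0.120000, y=0.596580: f=0.071590 → y ← 0.596580 + 0.22·0.071590 = 0.612330
x=0.340000, y=0.612330: f=0.208192 → y ← 0.612330 + 0.22·0.208192 = 0.658132
y(0.56) ≈ 0.6581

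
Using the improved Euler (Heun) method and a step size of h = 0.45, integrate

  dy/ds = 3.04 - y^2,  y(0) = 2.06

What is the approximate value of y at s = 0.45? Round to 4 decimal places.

Heun: k1 = f(s_n, y_n); k2 = f(s_n + h, y_n + h·k1); y_{n+1} = y_n + (h/2)·(k1 + k2).
s=0.000000, y=2.060000:
  k1 = f(0.000000, 2.060000) = -1.203600
  k2 = f(0.450000, 1.518380) = 0.734522
  y ← 2.060000 + (0.45/2)·(-1.203600 + 0.734522) = 1.954457
y(0.45) ≈ 1.9545

1.9545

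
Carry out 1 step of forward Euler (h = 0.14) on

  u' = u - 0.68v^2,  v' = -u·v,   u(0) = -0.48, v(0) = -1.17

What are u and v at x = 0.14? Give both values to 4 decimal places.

-0.6775, -1.2486

Euler on (u,v): u_{n+1} = u_n + h·u', v_{n+1} = v_n + h·v'.
0.000000: (-0.480000, -1.170000); f=(-1.410852, -0.561600) → (-0.677519, -1.248624)
(u(0.14), v(0.14)) ≈ (-0.6775, -1.2486)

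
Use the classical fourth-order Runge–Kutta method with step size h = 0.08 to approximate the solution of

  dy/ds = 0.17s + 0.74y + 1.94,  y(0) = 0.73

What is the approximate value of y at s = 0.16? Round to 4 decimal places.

1.1535

RK4: k1 = f(s_n, y_n); k2 = f(s_n + h/2, y_n + (h/2)·k1); k3 = f(s_n + h/2, y_n + (h/2)·k2); k4 = f(s_n + h, y_n + h·k3); y_{n+1} = y_n + (h/6)·(k1 + 2k2 + 2k3 + k4).
s=0.000000, y=0.730000:
  k1 = f(0.000000, 0.730000) = 2.480200
  k2 = f(0.040000, 0.829208) = 2.560414
  k3 = f(0.040000, 0.832417) = 2.562788
  k4 = f(0.080000, 0.935023) = 2.645517
  y ← 0.730000 + (0.08/6)·(k1 + 2k2 + 2k3 + k4) = 0.934962
s=0.080000, y=0.934962:
  k1 = f(0.080000, 0.934962) = 2.645472
  k2 = f(0.120000, 1.040780) = 2.730578
  k3 = f(0.120000, 1.044185) = 2.733097
  k4 = f(0.160000, 1.153609) = 2.820871
  y ← 0.934962 + (0.08/6)·(k1 + 2k2 + 2k3 + k4) = 1.153544
y(0.16) ≈ 1.1535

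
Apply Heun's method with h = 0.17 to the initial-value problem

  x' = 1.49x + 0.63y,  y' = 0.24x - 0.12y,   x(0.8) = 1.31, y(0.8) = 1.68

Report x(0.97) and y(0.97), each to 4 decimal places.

1.8876, 1.7094

Heun on (x,y): k1 = f(t_n, state_n); k2 = f(t_n + h, state_n + h·k1); state_{n+1} = state_n + (h/2)·(k1 + k2).
0.800000: (1.310000, 1.680000)
  k1 = (3.010300, 0.112800)
  predictor → (1.821751, 1.699176)
  k2 = (3.784890, 0.233319)
  → (1.887591, 1.709420)
(x(0.97), y(0.97)) ≈ (1.8876, 1.7094)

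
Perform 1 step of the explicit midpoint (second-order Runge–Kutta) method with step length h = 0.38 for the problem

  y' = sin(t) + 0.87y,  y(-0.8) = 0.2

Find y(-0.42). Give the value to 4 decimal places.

Midpoint: k1 = f(t_n, y_n); k2 = f(t_n + h/2, y_n + (h/2)·k1); y_{n+1} = y_n + h·k2.
t=-0.800000, y=0.200000:
  k1 = f(-0.800000, 0.200000) = -0.543356
  k2 = f(-0.610000, 0.096762) = -0.488684
  y ← 0.200000 + 0.38·(-0.488684) = 0.014300
y(-0.42) ≈ 0.0143

0.0143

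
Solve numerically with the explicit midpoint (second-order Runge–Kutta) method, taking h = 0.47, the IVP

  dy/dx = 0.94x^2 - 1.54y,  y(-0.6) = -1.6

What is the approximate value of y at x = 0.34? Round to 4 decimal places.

-0.4605

Midpoint: k1 = f(x_n, y_n); k2 = f(x_n + h/2, y_n + (h/2)·k1); y_{n+1} = y_n + h·k2.
x=-0.600000, y=-1.600000:
  k1 = f(-0.600000, -1.600000) = 2.802400
  k2 = f(-0.365000, -0.941436) = 1.575043
  y ← -1.600000 + 0.47·1.575043 = -0.859730
x=-0.130000, y=-0.859730:
  k1 = f(-0.130000, -0.859730) = 1.339870
  k2 = f(0.105000, -0.544860) = 0.849448
  y ← -0.859730 + 0.47·0.849448 = -0.460489
y(0.34) ≈ -0.4605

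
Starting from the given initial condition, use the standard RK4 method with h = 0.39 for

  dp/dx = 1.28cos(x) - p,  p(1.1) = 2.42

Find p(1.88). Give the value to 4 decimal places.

1.1298

RK4: k1 = f(x_n, p_n); k2 = f(x_n + h/2, p_n + (h/2)·k1); k3 = f(x_n + h/2, p_n + (h/2)·k2); k4 = f(x_n + h, p_n + h·k3); p_{n+1} = p_n + (h/6)·(k1 + 2k2 + 2k3 + k4).
x=1.100000, p=2.420000:
  k1 = f(1.100000, 2.420000) = -1.839397
  k2 = f(1.295000, 2.061318) = -1.712757
  k3 = f(1.295000, 2.086012) = -1.737451
  k4 = f(1.490000, 1.742394) = -1.639087
  p ← 2.420000 + (0.39/6)·(k1 + 2k2 + 2k3 + k4) = 1.745371
x=1.490000, p=1.745371:
  k1 = f(1.490000, 1.745371) = -1.642065
  k2 = f(1.685000, 1.425169) = -1.571032
  k3 = f(1.685000, 1.439020) = -1.584883
  k4 = f(1.880000, 1.127267) = -1.516771
  p ← 1.745371 + (0.39/6)·(k1 + 2k2 + 2k3 + k4) = 1.129778
p(1.88) ≈ 1.1298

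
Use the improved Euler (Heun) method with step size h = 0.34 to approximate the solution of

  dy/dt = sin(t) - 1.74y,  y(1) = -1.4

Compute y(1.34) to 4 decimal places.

-0.5928

Heun: k1 = f(t_n, y_n); k2 = f(t_n + h, y_n + h·k1); y_{n+1} = y_n + (h/2)·(k1 + k2).
t=1.000000, y=-1.400000:
  k1 = f(1.000000, -1.400000) = 3.277471
  k2 = f(1.340000, -0.285660) = 1.470533
  y ← -1.400000 + (0.34/2)·(3.277471 + 1.470533) = -0.592839
y(1.34) ≈ -0.5928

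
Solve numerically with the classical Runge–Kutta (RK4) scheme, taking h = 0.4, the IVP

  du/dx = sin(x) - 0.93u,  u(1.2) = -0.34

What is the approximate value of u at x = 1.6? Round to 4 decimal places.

RK4: k1 = f(x_n, u_n); k2 = f(x_n + h/2, u_n + (h/2)·k1); k3 = f(x_n + h/2, u_n + (h/2)·k2); k4 = f(x_n + h, u_n + h·k3); u_{n+1} = u_n + (h/6)·(k1 + 2k2 + 2k3 + k4).
x=1.200000, u=-0.340000:
  k1 = f(1.200000, -0.340000) = 1.248239
  k2 = f(1.400000, -0.090352) = 1.069477
  k3 = f(1.400000, -0.126105) = 1.102727
  k4 = f(1.600000, 0.101091) = 0.905559
  u ← -0.340000 + (0.4/6)·(k1 + 2k2 + 2k3 + k4) = 0.093214
u(1.6) ≈ 0.0932

0.0932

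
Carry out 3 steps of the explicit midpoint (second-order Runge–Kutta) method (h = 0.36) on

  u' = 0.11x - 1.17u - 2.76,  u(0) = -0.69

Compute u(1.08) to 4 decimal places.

Midpoint: k1 = f(x_n, u_n); k2 = f(x_n + h/2, u_n + (h/2)·k1); u_{n+1} = u_n + h·k2.
x=0.000000, u=-0.690000:
  k1 = f(0.000000, -0.690000) = -1.952700
  k2 = f(0.180000, -1.041486) = -1.521661
  u ← -0.690000 + 0.36·(-1.521661) = -1.237798
x=0.360000, u=-1.237798:
  k1 = f(0.360000, -1.237798) = -1.272176
  k2 = f(0.540000, -1.466790) = -0.984456
  u ← -1.237798 + 0.36·(-0.984456) = -1.592202
x=0.720000, u=-1.592202:
  k1 = f(0.720000, -1.592202) = -0.817923
  k2 = f(0.900000, -1.739428) = -0.625869
  u ← -1.592202 + 0.36·(-0.625869) = -1.817515
u(1.08) ≈ -1.8175

-1.8175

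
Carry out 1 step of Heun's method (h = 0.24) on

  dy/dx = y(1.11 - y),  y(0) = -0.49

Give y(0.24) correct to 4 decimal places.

Heun: k1 = f(x_n, y_n); k2 = f(x_n + h, y_n + h·k1); y_{n+1} = y_n + (h/2)·(k1 + k2).
x=0.000000, y=-0.490000:
  k1 = f(0.000000, -0.490000) = -0.784000
  k2 = f(0.240000, -0.678160) = -1.212659
  y ← -0.490000 + (0.24/2)·(-0.784000 + (-1.212659)) = -0.729599
y(0.24) ≈ -0.7296

-0.7296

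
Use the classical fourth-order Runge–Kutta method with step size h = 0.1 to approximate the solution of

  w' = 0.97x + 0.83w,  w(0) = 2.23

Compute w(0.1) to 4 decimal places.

2.4280

RK4: k1 = f(x_n, w_n); k2 = f(x_n + h/2, w_n + (h/2)·k1); k3 = f(x_n + h/2, w_n + (h/2)·k2); k4 = f(x_n + h, w_n + h·k3); w_{n+1} = w_n + (h/6)·(k1 + 2k2 + 2k3 + k4).
x=0.000000, w=2.230000:
  k1 = f(0.000000, 2.230000) = 1.850900
  k2 = f(0.050000, 2.322545) = 1.976212
  k3 = f(0.050000, 2.328811) = 1.981413
  k4 = f(0.100000, 2.428141) = 2.112357
  w ← 2.230000 + (0.1/6)·(k1 + 2k2 + 2k3 + k4) = 2.427975
w(0.1) ≈ 2.4280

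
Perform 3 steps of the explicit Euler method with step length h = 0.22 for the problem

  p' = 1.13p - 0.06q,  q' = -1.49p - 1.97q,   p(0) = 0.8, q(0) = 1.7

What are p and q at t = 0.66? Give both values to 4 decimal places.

1.5097, -0.3529

Euler on (p,q): p_{n+1} = p_n + h·p', q_{n+1} = q_n + h·q'.
0.000000: (0.800000, 1.700000); f=(0.802000, -4.541000) → (0.976440, 0.700980)
0.220000: (0.976440, 0.700980); f=(1.061318, -2.835826) → (1.209930, 0.077098)
0.440000: (1.209930, 0.077098); f=(1.362595, -1.954679) → (1.509701, -0.352931)
(p(0.66), q(0.66)) ≈ (1.5097, -0.3529)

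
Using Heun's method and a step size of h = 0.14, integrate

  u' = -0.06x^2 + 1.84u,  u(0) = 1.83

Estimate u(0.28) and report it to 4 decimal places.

Heun: k1 = f(x_n, u_n); k2 = f(x_n + h, u_n + h·k1); u_{n+1} = u_n + (h/2)·(k1 + k2).
x=0.000000, u=1.830000:
  k1 = f(0.000000, 1.830000) = 3.367200
  k2 = f(0.140000, 2.301408) = 4.233415
  u ← 1.830000 + (0.14/2)·(3.367200 + 4.233415) = 2.362043
x=0.140000, u=2.362043:
  k1 = f(0.140000, 2.362043) = 4.344983
  k2 = f(0.280000, 2.970341) = 5.460723
  u ← 2.362043 + (0.14/2)·(4.344983 + 5.460723) = 3.048442
u(0.28) ≈ 3.0484

3.0484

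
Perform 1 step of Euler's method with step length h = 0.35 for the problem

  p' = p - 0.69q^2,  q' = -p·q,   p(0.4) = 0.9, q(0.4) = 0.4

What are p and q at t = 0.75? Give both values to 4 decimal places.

Euler on (p,q): p_{n+1} = p_n + h·p', q_{n+1} = q_n + h·q'.
0.400000: (0.900000, 0.400000); f=(0.789600, -0.360000) → (1.176360, 0.274000)
(p(0.75), q(0.75)) ≈ (1.1764, 0.2740)

1.1764, 0.2740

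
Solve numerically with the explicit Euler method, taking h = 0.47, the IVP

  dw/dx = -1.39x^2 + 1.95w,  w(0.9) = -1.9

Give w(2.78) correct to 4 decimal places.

Euler: w_{n+1} = w_n + h·f(x_n, w_n).
x=0.900000, w=-1.900000: f=-4.830900 → w ← -1.900000 + 0.47·(-4.830900) = -4.170523
x=1.370000, w=-4.170523: f=-10.741411 → w ← -4.170523 + 0.47·(-10.741411) = -9.218986
x=1.840000, w=-9.218986: f=-22.683007 → w ← -9.218986 + 0.47·(-22.683007) = -19.879999
x=2.310000, w=-19.879999: f=-46.183178 → w ← -19.879999 + 0.47·(-46.183178) = -41.586093
w(2.78) ≈ -41.5861

-41.5861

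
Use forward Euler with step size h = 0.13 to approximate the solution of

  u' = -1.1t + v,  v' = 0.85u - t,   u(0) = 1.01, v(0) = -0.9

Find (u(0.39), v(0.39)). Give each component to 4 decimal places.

0.6429, -0.6551

Euler on (u,v): u_{n+1} = u_n + h·u', v_{n+1} = v_n + h·v'.
0.000000: (1.010000, -0.900000); f=(-0.900000, 0.858500) → (0.893000, -0.788395)
0.130000: (0.893000, -0.788395); f=(-0.931395, 0.629050) → (0.771919, -0.706619)
0.260000: (0.771919, -0.706619); f=(-0.992619, 0.396131) → (0.642878, -0.655121)
(u(0.39), v(0.39)) ≈ (0.6429, -0.6551)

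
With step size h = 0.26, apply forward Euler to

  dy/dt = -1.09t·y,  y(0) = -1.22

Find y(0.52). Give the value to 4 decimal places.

Euler: y_{n+1} = y_n + h·f(t_n, y_n).
t=0.000000, y=-1.220000: f=0.000000 → y ← -1.220000 + 0.26·0.000000 = -1.220000
t=0.260000, y=-1.220000: f=0.345748 → y ← -1.220000 + 0.26·0.345748 = -1.130106
y(0.52) ≈ -1.1301

-1.1301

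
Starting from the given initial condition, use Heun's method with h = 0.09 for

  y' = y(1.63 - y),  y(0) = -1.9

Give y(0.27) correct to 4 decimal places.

Heun: k1 = f(t_n, y_n); k2 = f(t_n + h, y_n + h·k1); y_{n+1} = y_n + (h/2)·(k1 + k2).
t=0.000000, y=-1.900000:
  k1 = f(0.000000, -1.900000) = -6.707000
  k2 = f(0.090000, -2.503630) = -10.349080
  y ← -1.900000 + (0.09/2)·(-6.707000 + (-10.349080)) = -2.667524
t=0.090000, y=-2.667524:
  k1 = f(0.090000, -2.667524) = -11.463746
  k2 = f(0.180000, -3.699261) = -19.714325
  y ← -2.667524 + (0.09/2)·(-11.463746 + (-19.714325)) = -4.070537
t=0.180000, y=-4.070537:
  k1 = f(0.180000, -4.070537) = -23.204245
  k2 = f(0.270000, -6.158919) = -47.971318
  y ← -4.070537 + (0.09/2)·(-23.204245 + (-47.971318)) = -7.273437
y(0.27) ≈ -7.2734

-7.2734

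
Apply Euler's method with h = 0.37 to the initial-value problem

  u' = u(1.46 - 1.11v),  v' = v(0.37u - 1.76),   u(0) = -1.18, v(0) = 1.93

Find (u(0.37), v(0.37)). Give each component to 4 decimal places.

-0.8821, 0.3614

Euler on (u,v): u_{n+1} = u_n + h·u', v_{n+1} = v_n + h·v'.
0.000000: (-1.180000, 1.930000); f=(0.805114, -4.239438) → (-0.882108, 0.361408)
(u(0.37), v(0.37)) ≈ (-0.8821, 0.3614)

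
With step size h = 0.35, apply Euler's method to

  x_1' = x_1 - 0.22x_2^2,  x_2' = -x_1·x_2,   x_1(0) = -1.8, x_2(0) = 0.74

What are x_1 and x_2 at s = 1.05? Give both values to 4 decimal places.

Euler on (x_1,x_2): x_1_{n+1} = x_1_n + h·x_1', x_2_{n+1} = x_2_n + h·x_2'.
0.000000: (-1.800000, 0.740000); f=(-1.920472, 1.332000) → (-2.472165, 1.206200)
0.350000: (-2.472165, 1.206200); f=(-2.792247, 2.981926) → (-3.449452, 2.249874)
0.700000: (-3.449452, 2.249874); f=(-4.563077, 7.760832) → (-5.046529, 4.966165)
(x_1(1.05), x_2(1.05)) ≈ (-5.0465, 4.9662)

-5.0465, 4.9662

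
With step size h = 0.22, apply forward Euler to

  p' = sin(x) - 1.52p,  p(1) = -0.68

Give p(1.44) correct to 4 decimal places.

0.0286

Euler: p_{n+1} = p_n + h·f(x_n, p_n).
x=1.000000, p=-0.680000: f=1.875071 → p ← -0.680000 + 0.22·1.875071 = -0.267484
x=1.220000, p=-0.267484: f=1.345676 → p ← -0.267484 + 0.22·1.345676 = 0.028564
p(1.44) ≈ 0.0286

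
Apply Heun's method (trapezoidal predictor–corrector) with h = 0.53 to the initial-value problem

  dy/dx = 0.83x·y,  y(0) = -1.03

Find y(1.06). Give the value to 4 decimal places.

Heun: k1 = f(x_n, y_n); k2 = f(x_n + h, y_n + h·k1); y_{n+1} = y_n + (h/2)·(k1 + k2).
x=0.000000, y=-1.030000:
  k1 = f(0.000000, -1.030000) = 0.000000
  k2 = f(0.530000, -1.030000) = -0.453097
  y ← -1.030000 + (0.53/2)·(0.000000 + (-0.453097)) = -1.150071
x=0.530000, y=-1.150071:
  k1 = f(0.530000, -1.150071) = -0.505916
  k2 = f(1.060000, -1.418206) = -1.247738
  y ← -1.150071 + (0.53/2)·(-0.505916 + (-1.247738)) = -1.614789
y(1.06) ≈ -1.6148

-1.6148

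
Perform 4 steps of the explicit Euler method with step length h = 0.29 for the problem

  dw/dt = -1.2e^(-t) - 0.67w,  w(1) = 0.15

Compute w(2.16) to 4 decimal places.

Euler: w_{n+1} = w_n + h·f(t_n, w_n).
t=1.000000, w=0.150000: f=-0.541955 → w ← 0.150000 + 0.29·(-0.541955) = -0.007167
t=1.290000, w=-0.007167: f=-0.325523 → w ← -0.007167 + 0.29·(-0.325523) = -0.101569
t=1.580000, w=-0.101569: f=-0.179119 → w ← -0.101569 + 0.29·(-0.179119) = -0.153513
t=1.870000, w=-0.153513: f=-0.082095 → w ← -0.153513 + 0.29·(-0.082095) = -0.177321
w(2.16) ≈ -0.1773

-0.1773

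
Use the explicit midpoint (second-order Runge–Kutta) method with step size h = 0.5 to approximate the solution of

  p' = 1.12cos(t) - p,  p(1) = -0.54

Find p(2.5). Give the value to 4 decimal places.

Midpoint: k1 = f(t_n, p_n); k2 = f(t_n + h/2, p_n + (h/2)·k1); p_{n+1} = p_n + h·k2.
t=1.000000, p=-0.540000:
  k1 = f(1.000000, -0.540000) = 1.145139
  k2 = f(1.250000, -0.253715) = 0.606876
  p ← -0.540000 + 0.5·0.606876 = -0.236562
t=1.500000, p=-0.236562:
  k1 = f(1.500000, -0.236562) = 0.315787
  k2 = f(1.750000, -0.157615) = -0.042021
  p ← -0.236562 + 0.5·(-0.042021) = -0.257572
t=2.000000, p=-0.257572:
  k1 = f(2.000000, -0.257572) = -0.208512
  k2 = f(2.250000, -0.309700) = -0.393854
  p ← -0.257572 + 0.5·(-0.393854) = -0.454499
p(2.5) ≈ -0.4545

-0.4545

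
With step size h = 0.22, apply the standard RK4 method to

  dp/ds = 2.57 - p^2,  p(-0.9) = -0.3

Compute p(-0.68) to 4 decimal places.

RK4: k1 = f(s_n, p_n); k2 = f(s_n + h/2, p_n + (h/2)·k1); k3 = f(s_n + h/2, p_n + (h/2)·k2); k4 = f(s_n + h, p_n + h·k3); p_{n+1} = p_n + (h/6)·(k1 + 2k2 + 2k3 + k4).
s=-0.900000, p=-0.300000:
  k1 = f(-0.900000, -0.300000) = 2.480000
  k2 = f(-0.790000, -0.027200) = 2.569260
  k3 = f(-0.790000, -0.017381) = 2.569698
  k4 = f(-0.680000, 0.265334) = 2.499598
  p ← -0.300000 + (0.22/6)·(k1 + 2k2 + 2k3 + k4) = 0.259442
p(-0.68) ≈ 0.2594

0.2594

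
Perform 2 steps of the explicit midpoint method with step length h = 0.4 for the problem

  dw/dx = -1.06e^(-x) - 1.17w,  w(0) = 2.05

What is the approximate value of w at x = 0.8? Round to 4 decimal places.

Midpoint: k1 = f(x_n, w_n); k2 = f(x_n + h/2, w_n + (h/2)·k1); w_{n+1} = w_n + h·k2.
x=0.000000, w=2.050000:
  k1 = f(0.000000, 2.050000) = -3.458500
  k2 = f(0.200000, 1.358300) = -2.457066
  w ← 2.050000 + 0.4·(-2.457066) = 1.067174
x=0.400000, w=1.067174:
  k1 = f(0.400000, 1.067174) = -1.959133
  k2 = f(0.600000, 0.675347) = -1.371897
  w ← 1.067174 + 0.4·(-1.371897) = 0.518415
w(0.8) ≈ 0.5184

0.5184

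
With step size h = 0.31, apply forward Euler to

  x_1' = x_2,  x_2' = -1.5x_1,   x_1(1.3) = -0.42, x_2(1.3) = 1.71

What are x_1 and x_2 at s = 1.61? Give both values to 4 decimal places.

Euler on (x_1,x_2): x_1_{n+1} = x_1_n + h·x_1', x_2_{n+1} = x_2_n + h·x_2'.
1.300000: (-0.420000, 1.710000); f=(1.710000, 0.630000) → (0.110100, 1.905300)
(x_1(1.61), x_2(1.61)) ≈ (0.1101, 1.9053)

0.1101, 1.9053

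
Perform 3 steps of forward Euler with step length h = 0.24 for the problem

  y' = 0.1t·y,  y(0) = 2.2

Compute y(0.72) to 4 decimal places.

Euler: y_{n+1} = y_n + h·f(t_n, y_n).
t=0.000000, y=2.200000: f=0.000000 → y ← 2.200000 + 0.24·0.000000 = 2.200000
t=0.240000, y=2.200000: f=0.052800 → y ← 2.200000 + 0.24·0.052800 = 2.212672
t=0.480000, y=2.212672: f=0.106208 → y ← 2.212672 + 0.24·0.106208 = 2.238162
y(0.72) ≈ 2.2382

2.2382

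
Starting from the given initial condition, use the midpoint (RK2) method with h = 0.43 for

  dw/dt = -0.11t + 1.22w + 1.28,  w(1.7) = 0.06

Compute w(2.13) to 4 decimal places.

0.6828

Midpoint: k1 = f(t_n, w_n); k2 = f(t_n + h/2, w_n + (h/2)·k1); w_{n+1} = w_n + h·k2.
t=1.700000, w=0.060000:
  k1 = f(1.700000, 0.060000) = 1.166200
  k2 = f(1.915000, 0.310733) = 1.448444
  w ← 0.060000 + 0.43·1.448444 = 0.682831
w(2.13) ≈ 0.6828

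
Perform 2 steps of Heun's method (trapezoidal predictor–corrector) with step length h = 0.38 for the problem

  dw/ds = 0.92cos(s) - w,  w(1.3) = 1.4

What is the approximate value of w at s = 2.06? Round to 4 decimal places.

0.5837

Heun: k1 = f(s_n, w_n); k2 = f(s_n + h, w_n + h·k1); w_{n+1} = w_n + (h/2)·(k1 + k2).
s=1.300000, w=1.400000:
  k1 = f(1.300000, 1.400000) = -1.153901
  k2 = f(1.680000, 0.961518) = -1.061785
  w ← 1.400000 + (0.38/2)·(-1.153901 + (-1.061785)) = 0.979020
s=1.680000, w=0.979020:
  k1 = f(1.680000, 0.979020) = -1.079287
  k2 = f(2.060000, 0.568890) = -1.001220
  w ← 0.979020 + (0.38/2)·(-1.079287 + (-1.001220)) = 0.583723
w(2.06) ≈ 0.5837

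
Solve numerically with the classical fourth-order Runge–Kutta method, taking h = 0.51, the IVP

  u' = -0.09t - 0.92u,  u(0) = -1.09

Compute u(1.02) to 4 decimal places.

RK4: k1 = f(t_n, u_n); k2 = f(t_n + h/2, u_n + (h/2)·k1); k3 = f(t_n + h/2, u_n + (h/2)·k2); k4 = f(t_n + h, u_n + h·k3); u_{n+1} = u_n + (h/6)·(k1 + 2k2 + 2k3 + k4).
t=0.000000, u=-1.090000:
  k1 = f(0.000000, -1.090000) = 1.002800
  k2 = f(0.255000, -0.834286) = 0.744593
  k3 = f(0.255000, -0.900129) = 0.805168
  k4 = f(0.510000, -0.679364) = 0.579115
  u ← -1.090000 + (0.51/6)·(k1 + 2k2 + 2k3 + k4) = -0.692078
t=0.510000, u=-0.692078:
  k1 = f(0.510000, -0.692078) = 0.590812
  k2 = f(0.765000, -0.541421) = 0.429257
  k3 = f(0.765000, -0.582617) = 0.467158
  k4 = f(1.020000, -0.453827) = 0.325721
  u ← -0.692078 + (0.51/6)·(k1 + 2k2 + 2k3 + k4) = -0.461782
u(1.02) ≈ -0.4618

-0.4618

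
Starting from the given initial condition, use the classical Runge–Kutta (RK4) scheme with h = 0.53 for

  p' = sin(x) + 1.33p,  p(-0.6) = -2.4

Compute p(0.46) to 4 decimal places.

-10.2395

RK4: k1 = f(x_n, p_n); k2 = f(x_n + h/2, p_n + (h/2)·k1); k3 = f(x_n + h/2, p_n + (h/2)·k2); k4 = f(x_n + h, p_n + h·k3); p_{n+1} = p_n + (h/6)·(k1 + 2k2 + 2k3 + k4).
x=-0.600000, p=-2.400000:
  k1 = f(-0.600000, -2.400000) = -3.756642
  k2 = f(-0.335000, -3.395510) = -4.844798
  k3 = f(-0.335000, -3.683871) = -5.228318
  k4 = f(-0.070000, -5.171009) = -6.947384
  p ← -2.400000 + (0.53/6)·(k1 + 2k2 + 2k3 + k4) = -5.125106
x=-0.070000, p=-5.125106:
  k1 = f(-0.070000, -5.125106) = -6.886334
  k2 = f(0.195000, -6.949985) = -9.049713
  k3 = f(0.195000, -7.523280) = -9.812196
  k4 = f(0.460000, -10.325570) = -13.289060
  p ← -5.125106 + (0.53/6)·(k1 + 2k2 + 2k3 + k4) = -10.239537
p(0.46) ≈ -10.2395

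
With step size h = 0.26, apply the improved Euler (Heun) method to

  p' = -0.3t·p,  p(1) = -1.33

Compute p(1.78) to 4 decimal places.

-0.9613

Heun: k1 = f(t_n, p_n); k2 = f(t_n + h, p_n + h·k1); p_{n+1} = p_n + (h/2)·(k1 + k2).
t=1.000000, p=-1.330000:
  k1 = f(1.000000, -1.330000) = 0.399000
  k2 = f(1.260000, -1.226260) = 0.463526
  p ← -1.330000 + (0.26/2)·(0.399000 + 0.463526) = -1.217872
t=1.260000, p=-1.217872:
  k1 = f(1.260000, -1.217872) = 0.460355
  k2 = f(1.520000, -1.098179) = 0.500770
  p ← -1.217872 + (0.26/2)·(0.460355 + 0.500770) = -1.092925
t=1.520000, p=-1.092925:
  k1 = f(1.520000, -1.092925) = 0.498374
  k2 = f(1.780000, -0.963348) = 0.514428
  p ← -1.092925 + (0.26/2)·(0.498374 + 0.514428) = -0.961261
p(1.78) ≈ -0.9613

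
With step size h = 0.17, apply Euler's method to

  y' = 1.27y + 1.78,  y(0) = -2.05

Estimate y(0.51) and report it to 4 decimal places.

-2.5672

Euler: y_{n+1} = y_n + h·f(x_n, y_n).
x=0.000000, y=-2.050000: f=-0.823500 → y ← -2.050000 + 0.17·(-0.823500) = -2.189995
x=0.170000, y=-2.189995: f=-1.001294 → y ← -2.189995 + 0.17·(-1.001294) = -2.360215
x=0.340000, y=-2.360215: f=-1.217473 → y ← -2.360215 + 0.17·(-1.217473) = -2.567185
y(0.51) ≈ -2.5672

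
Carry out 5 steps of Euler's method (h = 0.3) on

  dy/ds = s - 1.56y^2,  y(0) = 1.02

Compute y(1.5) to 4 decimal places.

0.8244

Euler: y_{n+1} = y_n + h·f(s_n, y_n).
s=0.000000, y=1.020000: f=-1.623024 → y ← 1.020000 + 0.3·(-1.623024) = 0.533093
s=0.300000, y=0.533093: f=-0.143333 → y ← 0.533093 + 0.3·(-0.143333) = 0.490093
s=0.600000, y=0.490093: f=0.225302 → y ← 0.490093 + 0.3·0.225302 = 0.557683
s=0.900000, y=0.557683: f=0.414823 → y ← 0.557683 + 0.3·0.414823 = 0.682130
s=1.200000, y=0.682130: f=0.474129 → y ← 0.682130 + 0.3·0.474129 = 0.824369
y(1.5) ≈ 0.8244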